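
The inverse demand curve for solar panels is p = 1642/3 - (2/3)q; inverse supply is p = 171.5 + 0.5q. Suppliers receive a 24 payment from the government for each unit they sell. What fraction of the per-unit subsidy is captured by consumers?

Pre-subsidy: 1642/3 - (2/3)q = 171.5 + 0.5q gives q* = 2255/7 and p* = 2328/7.
With the subsidy, sellers receive ps = pb + 24 for each unit, where pb is the price buyers pay.
On the curves, pb = 1642/3 - (2/3)q and ps = 171.5 + 0.5q; the wedge ps − pb = 24 gives 171.5 + 0.5q − (1642/3 - (2/3)q) = 24, so q' = 2399/7.
Then pb = 1642/3 − (2/3)·(2399/7) = 2232/7 and ps = 171.5 + 0.5·(2399/7) = 2400/7.
Buyers' price falls by p* − pb = 2328/7 − 2232/7 = 96/7; sellers' price rises by ps − p* = 2400/7 − 2328/7 = 72/7.
So consumers capture (96/7)/24 = 4/7 of each unit of subsidy.

Consumer share = 4/7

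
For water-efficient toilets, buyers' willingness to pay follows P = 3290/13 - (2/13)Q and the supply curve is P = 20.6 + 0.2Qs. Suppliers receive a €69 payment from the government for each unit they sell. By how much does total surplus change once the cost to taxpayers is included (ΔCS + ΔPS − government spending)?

Net change in total surplus = -€6727.5

Pre-subsidy: 3290/13 - (2/13)Q = 20.6 + 0.2Q gives Q* = 657 and P* = 152.
With the subsidy, sellers receive Ps = Pb + 69 for each unit, where Pb is the price buyers pay.
On the curves, Pb = 3290/13 - (2/13)Q and Ps = 20.6 + 0.2Q; the wedge Ps − Pb = 69 gives 20.6 + 0.2Q − (3290/13 - (2/13)Q) = 69, so Q' = 852.
Then Pb = 3290/13 − (2/13)·852 = 122 and Ps = 20.6 + 0.2·852 = 191.
ΔCS = ½(657 + 852)(152 − 122) = 22635; ΔPS = ½(657 + 852)(191 − 152) = 29425.5.
Government spending = 69 × 852 = 58788.
Net change = 22635 + 29425.5 − 58788 = -6727.5. The loss equals the DWL triangle ½·69·195.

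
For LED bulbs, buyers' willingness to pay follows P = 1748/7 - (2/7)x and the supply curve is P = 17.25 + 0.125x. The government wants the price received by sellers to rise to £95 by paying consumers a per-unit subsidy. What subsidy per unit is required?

Required subsidy s = £23 per unit

At a seller price of 95, quantity supplied is -138 + 8·95 = 622.
Buyers absorb 622 only when they pay Pb = 1748/7 − (2/7)·622 = 72.
s = Ps − Pb = 95 − 72 = 23.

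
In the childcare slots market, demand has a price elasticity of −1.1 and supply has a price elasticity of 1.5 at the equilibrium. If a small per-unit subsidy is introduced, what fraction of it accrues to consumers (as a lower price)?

Consumer share = 15/26

For a small subsidy around the equilibrium, the benefit split depends on the relative slopes, which at a point are proportional to the elasticities.
Buyer share = εs/(εs + |εd|) = 1.5/(1.5 + 1.1) = 15/26; seller share = |εd|/(εs + |εd|) = 11/26.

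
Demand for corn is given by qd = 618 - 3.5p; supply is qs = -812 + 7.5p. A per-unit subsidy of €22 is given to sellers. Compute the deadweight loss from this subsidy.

Deadweight loss = €577.5

Pre-subsidy: 618 - 3.5p = -812 + 7.5p gives p* = 130, q* = 163.
With the subsidy, sellers receive ps = pb + 22 for each unit, where pb is the price buyers pay.
Supply in terms of pb becomes qs = -812 + 7.5(pb + 22) = -647 + 7.5pb. Setting this equal to demand: 618 - 3.5pb = -647 + 7.5pb, so pb = 115.
Sellers receive ps = 115 + 22 = 137; q' = 618 − 3.5·115 = 215.5.
The subsidy expands output by 215.5 − 163 = 52.5 past the efficient level; on those units the gap between marginal cost and willingness to pay runs from 0 up to 22.
DWL = ½ × 22 × 52.5 = 577.5.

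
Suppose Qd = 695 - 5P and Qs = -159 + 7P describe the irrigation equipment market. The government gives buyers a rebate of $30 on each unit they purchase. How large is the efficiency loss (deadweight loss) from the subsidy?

Pre-subsidy: 695 - 5P = -159 + 7P gives P* = 427/6, Q* = 2035/6.
With the rebate, buyers effectively pay Pb = Ps − 30, where Ps is the price sellers receive.
Demand in terms of Ps becomes Qd = 695 − 5(Ps − 30) = 845 - 5Ps. Setting this equal to supply: 845 - 5Ps = -159 + 7Ps, so Ps = 251/3.
Buyers pay Pb = 251/3 − 30 = 161/3; Q' = -159 + 7·(251/3) = 1280/3.
The subsidy expands output by 1280/3 − 2035/6 = 87.5 past the efficient level; on those units the gap between marginal cost and willingness to pay runs from 0 up to 30.
DWL = ½ × 30 × 87.5 = 1312.5.

Deadweight loss = $1312.5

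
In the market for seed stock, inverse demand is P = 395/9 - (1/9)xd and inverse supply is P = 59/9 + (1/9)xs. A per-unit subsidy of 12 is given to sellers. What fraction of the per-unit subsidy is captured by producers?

Pre-subsidy: 395/9 - (1/9)x = 59/9 + (1/9)x gives x* = 168 and P* = 227/9.
With the subsidy, sellers receive Ps = Pb + 12 for each unit, where Pb is the price buyers pay.
On the curves, Pb = 395/9 - (1/9)x and Ps = 59/9 + (1/9)x; the wedge Ps − Pb = 12 gives 59/9 + (1/9)x − (395/9 - (1/9)x) = 12, so x' = 222.
Then Pb = 395/9 − (1/9)·222 = 173/9 and Ps = 59/9 + (1/9)·222 = 281/9.
Buyers' price falls by P* − Pb = 227/9 − 173/9 = 6; sellers' price rises by Ps − P* = 281/9 − 227/9 = 6.
So producers capture 6/12 = 0.5 of each unit of subsidy.

Producer share = 0.5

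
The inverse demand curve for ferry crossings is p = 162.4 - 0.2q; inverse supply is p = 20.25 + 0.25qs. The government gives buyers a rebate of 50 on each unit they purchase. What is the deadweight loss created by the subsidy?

Pre-subsidy: 162.4 - 0.2q = 20.25 + 0.25q gives q* = 2843/9 and p* = 893/9.
With the rebate, buyers effectively pay pb = ps − 50, where ps is the price sellers receive.
On the curves, pb = 162.4 - 0.2q and ps = 20.25 + 0.25q; the wedge ps − pb = 50 gives 20.25 + 0.25q − (162.4 - 0.2q) = 50, so q' = 427.
Then pb = 162.4 − 0.2·427 = 77 and ps = 20.25 + 0.25·427 = 127.
The subsidy expands output by 427 − 2843/9 = 1000/9 past the efficient level; on those units the gap between marginal cost and willingness to pay runs from 0 up to 50.
DWL = ½ × 50 × 1000/9 = 25000/9.

Deadweight loss = 25000/9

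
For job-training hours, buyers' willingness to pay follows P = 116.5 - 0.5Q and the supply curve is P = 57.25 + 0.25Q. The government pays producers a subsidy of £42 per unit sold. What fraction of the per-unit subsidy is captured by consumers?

Consumer share = 2/3

Pre-subsidy: 116.5 - 0.5Q = 57.25 + 0.25Q gives Q* = 79 and P* = 77.
With the subsidy, sellers receive Ps = Pb + 42 for each unit, where Pb is the price buyers pay.
On the curves, Pb = 116.5 - 0.5Q and Ps = 57.25 + 0.25Q; the wedge Ps − Pb = 42 gives 57.25 + 0.25Q − (116.5 - 0.5Q) = 42, so Q' = 135.
Then Pb = 116.5 − 0.5·135 = 49 and Ps = 57.25 + 0.25·135 = 91.
Buyers' price falls by P* − Pb = 77 − 49 = 28; sellers' price rises by Ps − P* = 91 − 77 = 14.
So consumers capture 28/42 = 2/3 of each unit of subsidy.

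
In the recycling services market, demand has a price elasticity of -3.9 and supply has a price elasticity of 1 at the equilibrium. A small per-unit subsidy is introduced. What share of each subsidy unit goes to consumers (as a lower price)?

For a small subsidy around the equilibrium, the benefit split depends on the relative slopes, which at a point are proportional to the elasticities.
Buyer share = εs/(εs + |εd|) = 1/(1 + 3.9) = 10/49; seller share = |εd|/(εs + |εd|) = 39/49.

Consumer share = 10/49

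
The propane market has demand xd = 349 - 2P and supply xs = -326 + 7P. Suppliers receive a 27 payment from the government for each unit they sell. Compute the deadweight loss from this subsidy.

Pre-subsidy: 349 - 2P = -326 + 7P gives P* = 75, x* = 199.
With the subsidy, sellers receive Ps = Pb + 27 for each unit, where Pb is the price buyers pay.
Supply in terms of Pb becomes xs = -326 + 7(Pb + 27) = -137 + 7Pb. Setting this equal to demand: 349 - 2Pb = -137 + 7Pb, so Pb = 54.
Sellers receive Ps = 54 + 27 = 81; x' = 349 − 2·54 = 241.
The subsidy expands output by 241 − 199 = 42 past the efficient level; on those units the gap between marginal cost and willingness to pay runs from 0 up to 27.
DWL = ½ × 27 × 42 = 567.

Deadweight loss = 567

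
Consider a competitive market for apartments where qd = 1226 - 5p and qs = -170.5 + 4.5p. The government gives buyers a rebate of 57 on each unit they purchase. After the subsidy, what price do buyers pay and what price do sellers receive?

Pre-subsidy: 1226 - 5p = -170.5 + 4.5p gives p* = 147, q* = 491.
With the rebate, buyers effectively pay pb = ps − 57, where ps is the price sellers receive.
Demand in terms of ps becomes qd = 1226 − 5(ps − 57) = 1511 - 5ps. Setting this equal to supply: 1511 - 5ps = -170.5 + 4.5ps, so ps = 177.
Buyers pay pb = 177 − 57 = 120; q' = -170.5 + 4.5·177 = 626.

Buyers pay 120; sellers receive 177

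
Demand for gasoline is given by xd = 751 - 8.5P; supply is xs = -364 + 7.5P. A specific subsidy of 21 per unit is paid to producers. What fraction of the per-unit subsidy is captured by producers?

Producer share = 0.53125

Pre-subsidy: 751 - 8.5P = -364 + 7.5P gives P* = 69.6875, x* = 158.65625.
With the subsidy, sellers receive Ps = Pb + 21 for each unit, where Pb is the price buyers pay.
Supply in terms of Pb becomes xs = -364 + 7.5(Pb + 21) = -206.5 + 7.5Pb. Setting this equal to demand: 751 - 8.5Pb = -206.5 + 7.5Pb, so Pb = 59.84375.
Sellers receive Ps = 59.84375 + 21 = 80.84375; x' = 751 − 8.5·59.84375 = 242.328125.
Buyers' price falls by P* − Pb = 69.6875 − 59.84375 = 9.84375; sellers' price rises by Ps − P* = 80.84375 − 69.6875 = 11.15625.
So producers capture 11.15625/21 = 0.53125 of each unit of subsidy.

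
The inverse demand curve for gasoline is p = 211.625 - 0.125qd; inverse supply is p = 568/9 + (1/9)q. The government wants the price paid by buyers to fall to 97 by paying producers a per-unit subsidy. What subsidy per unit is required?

At a buyer price of 97, quantity demanded is 1693 − 8·97 = 917.
Sellers supply 917 only when they receive ps = 568/9 + (1/9)·917 = 165.
s = ps − pb = 165 − 97 = 68.

Required subsidy s = 68 per unit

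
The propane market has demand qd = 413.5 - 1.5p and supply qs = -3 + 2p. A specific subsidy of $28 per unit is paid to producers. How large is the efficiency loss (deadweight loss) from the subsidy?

Deadweight loss = $336

Pre-subsidy: 413.5 - 1.5p = -3 + 2p gives p* = 119, q* = 235.
With the subsidy, sellers receive ps = pb + 28 for each unit, where pb is the price buyers pay.
Supply in terms of pb becomes qs = -3 + 2(pb + 28) = 53 + 2pb. Setting this equal to demand: 413.5 - 1.5pb = 53 + 2pb, so pb = 103.
Sellers receive ps = 103 + 28 = 131; q' = 413.5 − 1.5·103 = 259.
The subsidy expands output by 259 − 235 = 24 past the efficient level; on those units the gap between marginal cost and willingness to pay runs from 0 up to 28.
DWL = ½ × 28 × 24 = 336.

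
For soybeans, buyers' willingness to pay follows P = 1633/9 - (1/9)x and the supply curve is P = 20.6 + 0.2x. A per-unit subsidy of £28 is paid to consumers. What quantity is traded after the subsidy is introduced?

x' = 607

Pre-subsidy: 1633/9 - (1/9)x = 20.6 + 0.2x gives x* = 517 and P* = 124.
With the rebate, buyers effectively pay Pb = Ps − 28, where Ps is the price sellers receive.
On the curves, Pb = 1633/9 - (1/9)x and Ps = 20.6 + 0.2x; the wedge Ps − Pb = 28 gives 20.6 + 0.2x − (1633/9 - (1/9)x) = 28, so x' = 607.
Then Pb = 1633/9 − (1/9)·607 = 114 and Ps = 20.6 + 0.2·607 = 142.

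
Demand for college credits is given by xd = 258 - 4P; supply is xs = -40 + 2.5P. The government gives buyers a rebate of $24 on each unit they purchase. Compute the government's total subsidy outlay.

Government cost = 34800/13

Pre-subsidy: 258 - 4P = -40 + 2.5P gives P* = 596/13, x* = 970/13.
With the rebate, buyers effectively pay Pb = Ps − 24, where Ps is the price sellers receive.
Demand in terms of Ps becomes xd = 258 − 4(Ps − 24) = 354 - 4Ps. Setting this equal to supply: 354 - 4Ps = -40 + 2.5Ps, so Ps = 788/13.
Buyers pay Pb = 788/13 − 24 = 476/13; x' = -40 + 2.5·(788/13) = 1450/13.
Government outlay = subsidy × quantity = 24 × 1450/13 = 34800/13.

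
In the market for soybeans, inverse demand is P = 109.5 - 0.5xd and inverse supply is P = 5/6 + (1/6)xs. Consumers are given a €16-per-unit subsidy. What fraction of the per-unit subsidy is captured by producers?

Producer share = 0.25

Pre-subsidy: 109.5 - 0.5x = 5/6 + (1/6)x gives x* = 163 and P* = 28.
With the rebate, buyers effectively pay Pb = Ps − 16, where Ps is the price sellers receive.
On the curves, Pb = 109.5 - 0.5x and Ps = 5/6 + (1/6)x; the wedge Ps − Pb = 16 gives 5/6 + (1/6)x − (109.5 - 0.5x) = 16, so x' = 187.
Then Pb = 109.5 − 0.5·187 = 16 and Ps = 5/6 + (1/6)·187 = 32.
Buyers' price falls by P* − Pb = 28 − 16 = 12; sellers' price rises by Ps − P* = 32 − 28 = 4.
So producers capture 4/16 = 0.25 of each unit of subsidy.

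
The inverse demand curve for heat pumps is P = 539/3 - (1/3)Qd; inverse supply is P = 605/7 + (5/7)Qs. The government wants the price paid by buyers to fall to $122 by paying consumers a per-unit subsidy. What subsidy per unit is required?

At a buyer price of 122, quantity demanded is 539 − 3·122 = 173.
Sellers supply 173 only when they receive Ps = 605/7 + (5/7)·173 = 210.
s = Ps − Pb = 210 − 122 = 88.

Required subsidy s = $88 per unit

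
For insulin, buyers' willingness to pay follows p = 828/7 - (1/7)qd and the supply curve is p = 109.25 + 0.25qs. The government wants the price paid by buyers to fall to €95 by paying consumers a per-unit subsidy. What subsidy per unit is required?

Required subsidy s = €55 per unit

At a buyer price of 95, quantity demanded is 828 − 7·95 = 163.
Sellers supply 163 only when they receive ps = 109.25 + 0.25·163 = 150.
s = ps − pb = 150 − 95 = 55.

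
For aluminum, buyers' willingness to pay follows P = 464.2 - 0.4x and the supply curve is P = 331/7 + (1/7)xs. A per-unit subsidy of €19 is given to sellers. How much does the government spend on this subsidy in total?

Pre-subsidy: 464.2 - 0.4x = 331/7 + (1/7)x gives x* = 768 and P* = 157.
With the subsidy, sellers receive Ps = Pb + 19 for each unit, where Pb is the price buyers pay.
On the curves, Pb = 464.2 - 0.4x and Ps = 331/7 + (1/7)x; the wedge Ps − Pb = 19 gives 331/7 + (1/7)x − (464.2 - 0.4x) = 19, so x' = 803.
Then Pb = 464.2 − 0.4·803 = 143 and Ps = 331/7 + (1/7)·803 = 162.
Government outlay = subsidy × quantity = 19 × 803 = 15257.

Government cost = €15257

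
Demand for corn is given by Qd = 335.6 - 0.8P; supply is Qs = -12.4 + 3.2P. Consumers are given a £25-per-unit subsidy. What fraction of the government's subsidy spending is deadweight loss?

Pre-subsidy: 335.6 - 0.8P = -12.4 + 3.2P gives P* = 87, Q* = 266.
With the rebate, buyers effectively pay Pb = Ps − 25, where Ps is the price sellers receive.
Demand in terms of Ps becomes Qd = 335.6 − 0.8(Ps − 25) = 355.6 - 0.8Ps. Setting this equal to supply: 355.6 - 0.8Ps = -12.4 + 3.2Ps, so Ps = 92.
Buyers pay Pb = 92 − 25 = 67; Q' = -12.4 + 3.2·92 = 282.
ΔCS = ½(266 + 282)(87 − 67) = 5480; ΔPS = ½(266 + 282)(92 − 87) = 1370.
Government spending = 25 × 282 = 7050.
DWL = ½ × 25 × (282 − 266) = 200; fraction = 200 / 7050 = 4/141.

DWL / government spending = 4/141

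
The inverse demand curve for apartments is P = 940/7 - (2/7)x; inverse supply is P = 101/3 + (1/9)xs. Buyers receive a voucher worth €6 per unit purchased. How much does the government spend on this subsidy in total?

Pre-subsidy: 940/7 - (2/7)x = 101/3 + (1/9)x gives x* = 253.56 and P* = 61.84.
With the rebate, buyers effectively pay Pb = Ps − 6, where Ps is the price sellers receive.
On the curves, Pb = 940/7 - (2/7)x and Ps = 101/3 + (1/9)x; the wedge Ps − Pb = 6 gives 101/3 + (1/9)x − (940/7 - (2/7)x) = 6, so x' = 268.68.
Then Pb = 940/7 − (2/7)·268.68 = 57.52 and Ps = 101/3 + (1/9)·268.68 = 63.52.
Government outlay = subsidy × quantity = 6 × 268.68 = 1612.08.

Government cost = €1612.08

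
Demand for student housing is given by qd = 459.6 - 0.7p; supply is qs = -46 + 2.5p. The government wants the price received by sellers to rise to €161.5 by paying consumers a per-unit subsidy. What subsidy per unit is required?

At a seller price of 161.5, quantity supplied is -46 + 2.5·161.5 = 357.75.
Buyers absorb 357.75 only when they pay pb with 459.6 − 0.7·pb = 357.75, i.e. pb = 145.5.
s = ps − pb = 161.5 − 145.5 = 16.

Required subsidy s = €16 per unit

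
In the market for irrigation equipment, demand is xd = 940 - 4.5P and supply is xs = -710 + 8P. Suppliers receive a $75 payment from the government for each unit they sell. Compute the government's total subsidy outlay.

Pre-subsidy: 940 - 4.5P = -710 + 8P gives P* = 132, x* = 346.
With the subsidy, sellers receive Ps = Pb + 75 for each unit, where Pb is the price buyers pay.
Supply in terms of Pb becomes xs = -710 + 8(Pb + 75) = -110 + 8Pb. Setting this equal to demand: 940 - 4.5Pb = -110 + 8Pb, so Pb = 84.
Sellers receive Ps = 84 + 75 = 159; x' = 940 − 4.5·84 = 562.
Government outlay = subsidy × quantity = 75 × 562 = 42150.

Government cost = $42150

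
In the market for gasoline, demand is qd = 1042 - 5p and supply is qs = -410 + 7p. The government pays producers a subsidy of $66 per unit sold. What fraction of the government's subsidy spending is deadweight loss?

DWL / government spending = 385/2518

Pre-subsidy: 1042 - 5p = -410 + 7p gives p* = 121, q* = 437.
With the subsidy, sellers receive ps = pb + 66 for each unit, where pb is the price buyers pay.
Supply in terms of pb becomes qs = -410 + 7(pb + 66) = 52 + 7pb. Setting this equal to demand: 1042 - 5pb = 52 + 7pb, so pb = 82.5.
Sellers receive ps = 82.5 + 66 = 148.5; q' = 1042 − 5·82.5 = 629.5.
ΔCS = ½(437 + 629.5)(121 − 82.5) = 20530.125; ΔPS = ½(437 + 629.5)(148.5 − 121) = 14664.375.
Government spending = 66 × 629.5 = 41547.
DWL = ½ × 66 × (629.5 − 437) = 6352.5; fraction = 6352.5 / 41547 = 385/2518.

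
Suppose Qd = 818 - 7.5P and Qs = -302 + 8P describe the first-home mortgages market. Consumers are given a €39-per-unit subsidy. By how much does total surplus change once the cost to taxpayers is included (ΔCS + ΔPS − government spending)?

Pre-subsidy: 818 - 7.5P = -302 + 8P gives P* = 2240/31, Q* = 8558/31.
With the rebate, buyers effectively pay Pb = Ps − 39, where Ps is the price sellers receive.
Demand in terms of Ps becomes Qd = 818 − 7.5(Ps − 39) = 1110.5 - 7.5Ps. Setting this equal to supply: 1110.5 - 7.5Ps = -302 + 8Ps, so Ps = 2825/31.
Buyers pay Pb = 2825/31 − 39 = 1616/31; Q' = -302 + 8·(2825/31) = 13238/31.
ΔCS = ½(8558/31 + 13238/31)(2240/31 − 1616/31) = 6800352/961; ΔPS = ½(8558/31 + 13238/31)(2825/31 − 2240/31) = 6375330/961.
Government spending = 39 × 13238/31 = 516282/31.
Net change = 6800352/961 + 6375330/961 − 516282/31 = -91260/31. The loss equals the DWL triangle ½·39·4680/31.

Net change in total surplus = -91260/31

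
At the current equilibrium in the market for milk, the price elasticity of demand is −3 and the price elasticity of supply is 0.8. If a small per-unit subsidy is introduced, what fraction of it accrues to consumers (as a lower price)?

For a small subsidy around the equilibrium, the benefit split depends on the relative slopes, which at a point are proportional to the elasticities.
Buyer share = εs/(εs + |εd|) = 0.8/(0.8 + 3) = 4/19; seller share = |εd|/(εs + |εd|) = 15/19.

Consumer share = 4/19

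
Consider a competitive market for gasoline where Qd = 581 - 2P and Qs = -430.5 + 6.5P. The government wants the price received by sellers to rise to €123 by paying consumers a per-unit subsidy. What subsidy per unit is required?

Required subsidy s = €17 per unit

At a seller price of 123, quantity supplied is -430.5 + 6.5·123 = 369.
Buyers absorb 369 only when they pay Pb with 581 − 2·Pb = 369, i.e. Pb = 106.
s = Ps − Pb = 123 − 106 = 17.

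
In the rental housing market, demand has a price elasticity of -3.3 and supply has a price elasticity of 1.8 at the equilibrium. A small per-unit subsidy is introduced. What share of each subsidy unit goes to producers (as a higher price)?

Producer share = 11/17

For a small subsidy around the equilibrium, the benefit split depends on the relative slopes, which at a point are proportional to the elasticities.
Buyer share = εs/(εs + |εd|) = 1.8/(1.8 + 3.3) = 6/17; seller share = |εd|/(εs + |εd|) = 11/17.
So producers capture 11/17 of the subsidy.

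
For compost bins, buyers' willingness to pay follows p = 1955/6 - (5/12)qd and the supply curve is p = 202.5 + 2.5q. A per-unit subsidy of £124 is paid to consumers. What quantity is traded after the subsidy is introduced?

Pre-subsidy: 1955/6 - (5/12)q = 202.5 + 2.5q gives q* = 296/7 and p* = 4315/14.
With the rebate, buyers effectively pay pb = ps − 124, where ps is the price sellers receive.
On the curves, pb = 1955/6 - (5/12)q and ps = 202.5 + 2.5q; the wedge ps − pb = 124 gives 202.5 + 2.5q − (1955/6 - (5/12)q) = 124, so q' = 84.8.
Then pb = 1955/6 − (5/12)·84.8 = 290.5 and ps = 202.5 + 2.5·84.8 = 414.5.

q' = 84.8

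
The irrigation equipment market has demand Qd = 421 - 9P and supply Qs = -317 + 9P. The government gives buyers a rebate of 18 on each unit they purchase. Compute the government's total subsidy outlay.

Pre-subsidy: 421 - 9P = -317 + 9P gives P* = 41, Q* = 52.
With the rebate, buyers effectively pay Pb = Ps − 18, where Ps is the price sellers receive.
Demand in terms of Ps becomes Qd = 421 − 9(Ps − 18) = 583 - 9Ps. Setting this equal to supply: 583 - 9Ps = -317 + 9Ps, so Ps = 50.
Buyers pay Pb = 50 − 18 = 32; Q' = -317 + 9·50 = 133.
Government outlay = subsidy × quantity = 18 × 133 = 2394.

Government cost = 2394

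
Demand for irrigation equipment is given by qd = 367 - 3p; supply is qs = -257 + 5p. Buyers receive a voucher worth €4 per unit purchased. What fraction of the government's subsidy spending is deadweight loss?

DWL / government spending = 15/562

Pre-subsidy: 367 - 3p = -257 + 5p gives p* = 78, q* = 133.
With the rebate, buyers effectively pay pb = ps − 4, where ps is the price sellers receive.
Demand in terms of ps becomes qd = 367 − 3(ps − 4) = 379 - 3ps. Setting this equal to supply: 379 - 3ps = -257 + 5ps, so ps = 79.5.
Buyers pay pb = 79.5 − 4 = 75.5; q' = -257 + 5·79.5 = 140.5.
ΔCS = ½(133 + 140.5)(78 − 75.5) = 341.875; ΔPS = ½(133 + 140.5)(79.5 − 78) = 205.125.
Government spending = 4 × 140.5 = 562.
DWL = ½ × 4 × (140.5 − 133) = 15; fraction = 15 / 562 = 15/562.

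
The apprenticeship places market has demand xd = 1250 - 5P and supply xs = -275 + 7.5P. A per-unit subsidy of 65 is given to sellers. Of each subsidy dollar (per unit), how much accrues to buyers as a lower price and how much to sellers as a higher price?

Pre-subsidy: 1250 - 5P = -275 + 7.5P gives P* = 122, x* = 640.
With the subsidy, sellers receive Ps = Pb + 65 for each unit, where Pb is the price buyers pay.
Supply in terms of Pb becomes xs = -275 + 7.5(Pb + 65) = 212.5 + 7.5Pb. Setting this equal to demand: 1250 - 5Pb = 212.5 + 7.5Pb, so Pb = 83.
Sellers receive Ps = 83 + 65 = 148; x' = 1250 − 5·83 = 835.
Buyers' price falls by P* − Pb = 122 − 83 = 39; sellers' price rises by Ps − P* = 148 − 122 = 26.

Buyers gain 39 per unit; sellers gain 26 per unit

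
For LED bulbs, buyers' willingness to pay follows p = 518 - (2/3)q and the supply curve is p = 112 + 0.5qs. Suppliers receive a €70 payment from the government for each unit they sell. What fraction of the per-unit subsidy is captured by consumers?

Pre-subsidy: 518 - (2/3)q = 112 + 0.5q gives q* = 348 and p* = 286.
With the subsidy, sellers receive ps = pb + 70 for each unit, where pb is the price buyers pay.
On the curves, pb = 518 - (2/3)q and ps = 112 + 0.5q; the wedge ps − pb = 70 gives 112 + 0.5q − (518 - (2/3)q) = 70, so q' = 408.
Then pb = 518 − (2/3)·408 = 246 and ps = 112 + 0.5·408 = 316.
Buyers' price falls by p* − pb = 286 − 246 = 40; sellers' price rises by ps − p* = 316 − 286 = 30.
So consumers capture 40/70 = 4/7 of each unit of subsidy.

Consumer share = 4/7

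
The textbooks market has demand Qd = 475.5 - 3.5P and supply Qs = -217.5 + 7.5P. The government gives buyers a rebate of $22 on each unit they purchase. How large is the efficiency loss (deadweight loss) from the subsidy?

Deadweight loss = $577.5

Pre-subsidy: 475.5 - 3.5P = -217.5 + 7.5P gives P* = 63, Q* = 255.
With the rebate, buyers effectively pay Pb = Ps − 22, where Ps is the price sellers receive.
Demand in terms of Ps becomes Qd = 475.5 − 3.5(Ps − 22) = 552.5 - 3.5Ps. Setting this equal to supply: 552.5 - 3.5Ps = -217.5 + 7.5Ps, so Ps = 70.
Buyers pay Pb = 70 − 22 = 48; Q' = -217.5 + 7.5·70 = 307.5.
The subsidy expands output by 307.5 − 255 = 52.5 past the efficient level; on those units the gap between marginal cost and willingness to pay runs from 0 up to 22.
DWL = ½ × 22 × 52.5 = 577.5.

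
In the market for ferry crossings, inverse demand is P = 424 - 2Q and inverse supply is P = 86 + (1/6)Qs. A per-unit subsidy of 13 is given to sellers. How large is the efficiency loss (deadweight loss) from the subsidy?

Deadweight loss = 39

Pre-subsidy: 424 - 2Q = 86 + (1/6)Q gives Q* = 156 and P* = 112.
With the subsidy, sellers receive Ps = Pb + 13 for each unit, where Pb is the price buyers pay.
On the curves, Pb = 424 - 2Q and Ps = 86 + (1/6)Q; the wedge Ps − Pb = 13 gives 86 + (1/6)Q − (424 - 2Q) = 13, so Q' = 162.
Then Pb = 424 − 2·162 = 100 and Ps = 86 + (1/6)·162 = 113.
The subsidy expands output by 162 − 156 = 6 past the efficient level; on those units the gap between marginal cost and willingness to pay runs from 0 up to 13.
DWL = ½ × 13 × 6 = 39.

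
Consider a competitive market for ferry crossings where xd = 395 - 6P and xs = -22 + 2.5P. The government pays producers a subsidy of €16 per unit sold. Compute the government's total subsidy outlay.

Pre-subsidy: 395 - 6P = -22 + 2.5P gives P* = 834/17, x* = 1711/17.
With the subsidy, sellers receive Ps = Pb + 16 for each unit, where Pb is the price buyers pay.
Supply in terms of Pb becomes xs = -22 + 2.5(Pb + 16) = 18 + 2.5Pb. Setting this equal to demand: 395 - 6Pb = 18 + 2.5Pb, so Pb = 754/17.
Sellers receive Ps = 754/17 + 16 = 1026/17; x' = 395 − 6·(754/17) = 2191/17.
Government outlay = subsidy × quantity = 16 × 2191/17 = 35056/17.

Government cost = 35056/17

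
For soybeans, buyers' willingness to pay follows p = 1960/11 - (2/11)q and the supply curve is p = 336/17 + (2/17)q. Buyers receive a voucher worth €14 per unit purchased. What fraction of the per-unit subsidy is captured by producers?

Producer share = 11/28

Pre-subsidy: 1960/11 - (2/11)q = 336/17 + (2/17)q gives q* = 529 and p* = 82.
With the rebate, buyers effectively pay pb = ps − 14, where ps is the price sellers receive.
On the curves, pb = 1960/11 - (2/11)q and ps = 336/17 + (2/17)q; the wedge ps − pb = 14 gives 336/17 + (2/17)q − (1960/11 - (2/11)q) = 14, so q' = 575.75.
Then pb = 1960/11 − (2/11)·575.75 = 73.5 and ps = 336/17 + (2/17)·575.75 = 87.5.
Buyers' price falls by p* − pb = 82 − 73.5 = 8.5; sellers' price rises by ps − p* = 87.5 − 82 = 5.5.
So producers capture 5.5/14 = 11/28 of each unit of subsidy.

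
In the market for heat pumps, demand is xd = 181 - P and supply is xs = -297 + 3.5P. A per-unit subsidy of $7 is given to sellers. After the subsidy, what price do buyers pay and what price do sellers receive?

Pre-subsidy: 181 - P = -297 + 3.5P gives P* = 956/9, x* = 673/9.
With the subsidy, sellers receive Ps = Pb + 7 for each unit, where Pb is the price buyers pay.
Supply in terms of Pb becomes xs = -297 + 3.5(Pb + 7) = -272.5 + 3.5Pb. Setting this equal to demand: 181 - Pb = -272.5 + 3.5Pb, so Pb = 907/9.
Sellers receive Ps = 907/9 + 7 = 970/9; x' = 181 − 1·(907/9) = 722/9.

Buyers pay 907/9; sellers receive 970/9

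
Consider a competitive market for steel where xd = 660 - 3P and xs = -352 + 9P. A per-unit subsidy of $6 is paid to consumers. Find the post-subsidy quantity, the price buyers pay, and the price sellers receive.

x' = 420.5; buyers pay 479/6; sellers receive 515/6

Pre-subsidy: 660 - 3P = -352 + 9P gives P* = 253/3, x* = 407.
With the rebate, buyers effectively pay Pb = Ps − 6, where Ps is the price sellers receive.
Demand in terms of Ps becomes xd = 660 − 3(Ps − 6) = 678 - 3Ps. Setting this equal to supply: 678 - 3Ps = -352 + 9Ps, so Ps = 515/6.
Buyers pay Pb = 515/6 − 6 = 479/6; x' = -352 + 9·(515/6) = 420.5.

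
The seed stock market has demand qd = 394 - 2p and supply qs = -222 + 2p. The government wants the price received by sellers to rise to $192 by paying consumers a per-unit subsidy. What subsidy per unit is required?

At a seller price of 192, quantity supplied is -222 + 2·192 = 162.
Buyers absorb 162 only when they pay pb with 394 − 2·pb = 162, i.e. pb = 116.
s = ps − pb = 192 − 116 = 76.

Required subsidy s = $76 per unit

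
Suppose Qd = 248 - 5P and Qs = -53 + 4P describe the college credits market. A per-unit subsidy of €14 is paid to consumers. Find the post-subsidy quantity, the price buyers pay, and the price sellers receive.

Pre-subsidy: 248 - 5P = -53 + 4P gives P* = 301/9, Q* = 727/9.
With the rebate, buyers effectively pay Pb = Ps − 14, where Ps is the price sellers receive.
Demand in terms of Ps becomes Qd = 248 − 5(Ps − 14) = 318 - 5Ps. Setting this equal to supply: 318 - 5Ps = -53 + 4Ps, so Ps = 371/9.
Buyers pay Pb = 371/9 − 14 = 245/9; Q' = -53 + 4·(371/9) = 1007/9.

Q' = 1007/9; buyers pay 245/9; sellers receive 371/9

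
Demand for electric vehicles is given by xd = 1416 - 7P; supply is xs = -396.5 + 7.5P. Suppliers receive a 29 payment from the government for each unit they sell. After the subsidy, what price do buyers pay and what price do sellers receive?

Buyers pay 110; sellers receive 139

Pre-subsidy: 1416 - 7P = -396.5 + 7.5P gives P* = 125, x* = 541.
With the subsidy, sellers receive Ps = Pb + 29 for each unit, where Pb is the price buyers pay.
Supply in terms of Pb becomes xs = -396.5 + 7.5(Pb + 29) = -179 + 7.5Pb. Setting this equal to demand: 1416 - 7Pb = -179 + 7.5Pb, so Pb = 110.
Sellers receive Ps = 110 + 29 = 139; x' = 1416 − 7·110 = 646.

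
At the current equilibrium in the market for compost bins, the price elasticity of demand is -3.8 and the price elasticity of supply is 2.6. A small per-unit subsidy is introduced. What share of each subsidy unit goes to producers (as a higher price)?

Producer share = 0.59375

For a small subsidy around the equilibrium, the benefit split depends on the relative slopes, which at a point are proportional to the elasticities.
Buyer share = εs/(εs + |εd|) = 2.6/(2.6 + 3.8) = 0.40625; seller share = |εd|/(εs + |εd|) = 0.59375.
So producers capture 0.59375 of the subsidy.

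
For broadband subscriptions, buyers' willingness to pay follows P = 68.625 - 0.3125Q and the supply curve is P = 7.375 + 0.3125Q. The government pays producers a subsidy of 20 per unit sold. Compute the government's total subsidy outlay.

Government cost = 2600

Pre-subsidy: 68.625 - 0.3125Q = 7.375 + 0.3125Q gives Q* = 98 and P* = 38.
With the subsidy, sellers receive Ps = Pb + 20 for each unit, where Pb is the price buyers pay.
On the curves, Pb = 68.625 - 0.3125Q and Ps = 7.375 + 0.3125Q; the wedge Ps − Pb = 20 gives 7.375 + 0.3125Q − (68.625 - 0.3125Q) = 20, so Q' = 130.
Then Pb = 68.625 − 0.3125·130 = 28 and Ps = 7.375 + 0.3125·130 = 48.
Government outlay = subsidy × quantity = 20 × 130 = 2600.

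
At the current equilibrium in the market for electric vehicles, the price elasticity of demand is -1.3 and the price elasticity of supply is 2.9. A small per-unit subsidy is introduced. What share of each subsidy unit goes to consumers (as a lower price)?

Consumer share = 29/42

For a small subsidy around the equilibrium, the benefit split depends on the relative slopes, which at a point are proportional to the elasticities.
Buyer share = εs/(εs + |εd|) = 2.9/(2.9 + 1.3) = 29/42; seller share = |εd|/(εs + |εd|) = 13/42.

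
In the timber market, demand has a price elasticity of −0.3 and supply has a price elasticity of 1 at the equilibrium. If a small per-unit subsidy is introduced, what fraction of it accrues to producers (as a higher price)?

Producer share = 3/13

For a small subsidy around the equilibrium, the benefit split depends on the relative slopes, which at a point are proportional to the elasticities.
Buyer share = εs/(εs + |εd|) = 1/(1 + 0.3) = 10/13; seller share = |εd|/(εs + |εd|) = 3/13.
So producers capture 3/13 of the subsidy.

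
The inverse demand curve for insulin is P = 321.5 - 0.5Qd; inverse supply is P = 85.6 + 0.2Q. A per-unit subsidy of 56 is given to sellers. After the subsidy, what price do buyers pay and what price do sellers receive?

Buyers pay 113; sellers receive 169

Pre-subsidy: 321.5 - 0.5Q = 85.6 + 0.2Q gives Q* = 337 and P* = 153.
With the subsidy, sellers receive Ps = Pb + 56 for each unit, where Pb is the price buyers pay.
On the curves, Pb = 321.5 - 0.5Q and Ps = 85.6 + 0.2Q; the wedge Ps − Pb = 56 gives 85.6 + 0.2Q − (321.5 - 0.5Q) = 56, so Q' = 417.
Then Pb = 321.5 − 0.5·417 = 113 and Ps = 85.6 + 0.2·417 = 169.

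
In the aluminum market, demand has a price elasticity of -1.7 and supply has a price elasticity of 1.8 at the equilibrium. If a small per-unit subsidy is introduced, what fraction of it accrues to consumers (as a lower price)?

For a small subsidy around the equilibrium, the benefit split depends on the relative slopes, which at a point are proportional to the elasticities.
Buyer share = εs/(εs + |εd|) = 1.8/(1.8 + 1.7) = 18/35; seller share = |εd|/(εs + |εd|) = 17/35.

Consumer share = 18/35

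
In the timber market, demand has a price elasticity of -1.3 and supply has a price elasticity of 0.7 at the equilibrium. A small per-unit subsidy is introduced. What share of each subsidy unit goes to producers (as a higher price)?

Producer share = 0.65

For a small subsidy around the equilibrium, the benefit split depends on the relative slopes, which at a point are proportional to the elasticities.
Buyer share = εs/(εs + |εd|) = 0.7/(0.7 + 1.3) = 0.35; seller share = |εd|/(εs + |εd|) = 0.65.
So producers capture 0.65 of the subsidy.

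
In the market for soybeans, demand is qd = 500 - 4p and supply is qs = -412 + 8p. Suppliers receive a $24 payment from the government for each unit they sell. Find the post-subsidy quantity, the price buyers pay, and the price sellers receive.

q' = 260; buyers pay $60; sellers receive $84

Pre-subsidy: 500 - 4p = -412 + 8p gives p* = 76, q* = 196.
With the subsidy, sellers receive ps = pb + 24 for each unit, where pb is the price buyers pay.
Supply in terms of pb becomes qs = -412 + 8(pb + 24) = -220 + 8pb. Setting this equal to demand: 500 - 4pb = -220 + 8pb, so pb = 60.
Sellers receive ps = 60 + 24 = 84; q' = 500 − 4·60 = 260.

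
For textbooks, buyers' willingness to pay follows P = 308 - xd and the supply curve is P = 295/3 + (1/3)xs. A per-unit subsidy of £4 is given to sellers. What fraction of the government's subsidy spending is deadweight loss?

Pre-subsidy: 308 - x = 295/3 + (1/3)x gives x* = 157.25 and P* = 150.75.
With the subsidy, sellers receive Ps = Pb + 4 for each unit, where Pb is the price buyers pay.
On the curves, Pb = 308 - x and Ps = 295/3 + (1/3)x; the wedge Ps − Pb = 4 gives 295/3 + (1/3)x − (308 - x) = 4, so x' = 160.25.
Then Pb = 308 − 1·160.25 = 147.75 and Ps = 295/3 + (1/3)·160.25 = 151.75.
ΔCS = ½(157.25 + 160.25)(150.75 − 147.75) = 476.25; ΔPS = ½(157.25 + 160.25)(151.75 − 150.75) = 158.75.
Government spending = 4 × 160.25 = 641.
DWL = ½ × 4 × (160.25 − 157.25) = 6; fraction = 6 / 641 = 6/641.

DWL / government spending = 6/641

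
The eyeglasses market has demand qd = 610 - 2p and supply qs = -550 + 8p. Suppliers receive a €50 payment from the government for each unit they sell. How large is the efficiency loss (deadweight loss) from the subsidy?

Pre-subsidy: 610 - 2p = -550 + 8p gives p* = 116, q* = 378.
With the subsidy, sellers receive ps = pb + 50 for each unit, where pb is the price buyers pay.
Supply in terms of pb becomes qs = -550 + 8(pb + 50) = -150 + 8pb. Setting this equal to demand: 610 - 2pb = -150 + 8pb, so pb = 76.
Sellers receive ps = 76 + 50 = 126; q' = 610 − 2·76 = 458.
The subsidy expands output by 458 − 378 = 80 past the efficient level; on those units the gap between marginal cost and willingness to pay runs from 0 up to 50.
DWL = ½ × 50 × 80 = 2000.

Deadweight loss = €2000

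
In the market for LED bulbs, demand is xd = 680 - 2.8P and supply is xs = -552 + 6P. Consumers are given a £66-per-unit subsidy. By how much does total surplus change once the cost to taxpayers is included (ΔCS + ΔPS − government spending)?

Pre-subsidy: 680 - 2.8P = -552 + 6P gives P* = 140, x* = 288.
With the rebate, buyers effectively pay Pb = Ps − 66, where Ps is the price sellers receive.
Demand in terms of Ps becomes xd = 680 − 2.8(Ps − 66) = 864.8 - 2.8Ps. Setting this equal to supply: 864.8 - 2.8Ps = -552 + 6Ps, so Ps = 161.
Buyers pay Pb = 161 − 66 = 95; x' = -552 + 6·161 = 414.
ΔCS = ½(288 + 414)(140 − 95) = 15795; ΔPS = ½(288 + 414)(161 − 140) = 7371.
Government spending = 66 × 414 = 27324.
Net change = 15795 + 7371 − 27324 = -4158. The loss equals the DWL triangle ½·66·126.

Net change in total surplus = -£4158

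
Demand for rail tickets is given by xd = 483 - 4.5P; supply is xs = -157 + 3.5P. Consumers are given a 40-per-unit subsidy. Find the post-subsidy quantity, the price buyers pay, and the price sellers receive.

Pre-subsidy: 483 - 4.5P = -157 + 3.5P gives P* = 80, x* = 123.
With the rebate, buyers effectively pay Pb = Ps − 40, where Ps is the price sellers receive.
Demand in terms of Ps becomes xd = 483 − 4.5(Ps − 40) = 663 - 4.5Ps. Setting this equal to supply: 663 - 4.5Ps = -157 + 3.5Ps, so Ps = 102.5.
Buyers pay Pb = 102.5 − 40 = 62.5; x' = -157 + 3.5·102.5 = 201.75.

x' = 201.75; buyers pay 62.5; sellers receive 102.5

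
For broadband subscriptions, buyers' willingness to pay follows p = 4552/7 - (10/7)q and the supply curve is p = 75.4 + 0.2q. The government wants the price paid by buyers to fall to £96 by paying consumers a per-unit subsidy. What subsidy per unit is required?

At a buyer price of 96, quantity demanded is 455.2 − 0.7·96 = 388.
Sellers supply 388 only when they receive ps = 75.4 + 0.2·388 = 153.
s = ps − pb = 153 − 96 = 57.

Required subsidy s = £57 per unit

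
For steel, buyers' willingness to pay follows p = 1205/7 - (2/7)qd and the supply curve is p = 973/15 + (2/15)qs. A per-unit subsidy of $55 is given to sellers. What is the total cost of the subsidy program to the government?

Pre-subsidy: 1205/7 - (2/7)q = 973/15 + (2/15)q gives q* = 256 and p* = 99.
With the subsidy, sellers receive ps = pb + 55 for each unit, where pb is the price buyers pay.
On the curves, pb = 1205/7 - (2/7)q and ps = 973/15 + (2/15)q; the wedge ps − pb = 55 gives 973/15 + (2/15)q − (1205/7 - (2/7)q) = 55, so q' = 387.25.
Then pb = 1205/7 − (2/7)·387.25 = 61.5 and ps = 973/15 + (2/15)·387.25 = 116.5.
Government outlay = subsidy × quantity = 55 × 387.25 = 21298.75.

Government cost = $21298.75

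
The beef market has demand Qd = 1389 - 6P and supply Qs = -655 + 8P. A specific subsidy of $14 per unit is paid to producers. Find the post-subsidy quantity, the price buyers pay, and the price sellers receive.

Pre-subsidy: 1389 - 6P = -655 + 8P gives P* = 146, Q* = 513.
With the subsidy, sellers receive Ps = Pb + 14 for each unit, where Pb is the price buyers pay.
Supply in terms of Pb becomes Qs = -655 + 8(Pb + 14) = -543 + 8Pb. Setting this equal to demand: 1389 - 6Pb = -543 + 8Pb, so Pb = 138.
Sellers receive Ps = 138 + 14 = 152; Q' = 1389 − 6·138 = 561.

Q' = 561; buyers pay $138; sellers receive $152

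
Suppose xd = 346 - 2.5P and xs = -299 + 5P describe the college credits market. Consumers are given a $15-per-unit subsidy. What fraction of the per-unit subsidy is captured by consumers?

Pre-subsidy: 346 - 2.5P = -299 + 5P gives P* = 86, x* = 131.
With the rebate, buyers effectively pay Pb = Ps − 15, where Ps is the price sellers receive.
Demand in terms of Ps becomes xd = 346 − 2.5(Ps − 15) = 383.5 - 2.5Ps. Setting this equal to supply: 383.5 - 2.5Ps = -299 + 5Ps, so Ps = 91.
Buyers pay Pb = 91 − 15 = 76; x' = -299 + 5·91 = 156.
Buyers' price falls by P* − Pb = 86 − 76 = 10; sellers' price rises by Ps − P* = 91 − 86 = 5.
So consumers capture 10/15 = 2/3 of each unit of subsidy.

Consumer share = 2/3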